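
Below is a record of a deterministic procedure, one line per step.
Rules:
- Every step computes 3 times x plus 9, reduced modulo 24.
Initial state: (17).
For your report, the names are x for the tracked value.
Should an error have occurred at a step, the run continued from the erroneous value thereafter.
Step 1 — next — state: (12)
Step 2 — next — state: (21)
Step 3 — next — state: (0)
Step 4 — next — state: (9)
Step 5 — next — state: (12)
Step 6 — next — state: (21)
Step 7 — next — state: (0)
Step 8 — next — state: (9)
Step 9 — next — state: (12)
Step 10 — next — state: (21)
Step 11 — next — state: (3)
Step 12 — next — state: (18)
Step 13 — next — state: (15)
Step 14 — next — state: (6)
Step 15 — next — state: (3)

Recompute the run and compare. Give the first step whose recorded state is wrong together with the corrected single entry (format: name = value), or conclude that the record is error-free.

step 11, x = 0

Recomputing the run from the initial state:
step 1: x = 12
step 2: x = 21
step 3: x = 0
step 4: x = 9
step 5: x = 12
step 6: x = 21
step 7: x = 0
step 8: x = 9
step 9: x = 12
step 10: x = 21
step 11: x = 0
step 12: x = 9
step 13: x = 12
step 14: x = 21
step 15: x = 0
The first disagreement with the record is at step 11, where the value should be x = 0.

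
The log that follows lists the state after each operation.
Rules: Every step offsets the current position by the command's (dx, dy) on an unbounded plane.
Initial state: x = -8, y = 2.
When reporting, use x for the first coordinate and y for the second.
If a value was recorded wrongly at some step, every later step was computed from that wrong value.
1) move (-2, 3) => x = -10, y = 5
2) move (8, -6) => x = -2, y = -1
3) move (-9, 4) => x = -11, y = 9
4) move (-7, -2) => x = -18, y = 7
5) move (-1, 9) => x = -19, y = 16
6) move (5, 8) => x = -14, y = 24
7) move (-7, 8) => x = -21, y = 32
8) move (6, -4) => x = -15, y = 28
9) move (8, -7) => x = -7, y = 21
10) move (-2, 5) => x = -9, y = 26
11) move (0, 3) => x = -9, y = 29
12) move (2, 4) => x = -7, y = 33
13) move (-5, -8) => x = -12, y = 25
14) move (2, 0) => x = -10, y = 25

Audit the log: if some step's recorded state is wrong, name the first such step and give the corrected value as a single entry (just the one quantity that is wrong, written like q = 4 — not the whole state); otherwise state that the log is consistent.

Recomputing the run from the initial state:
step 1: x = -10, y = 5
step 2: x = -2, y = -1
step 3: x = -11, y = 3
step 4: x = -18, y = 1
step 5: x = -19, y = 10
step 6: x = -14, y = 18
step 7: x = -21, y = 26
step 8: x = -15, y = 22
step 9: x = -7, y = 15
step 10: x = -9, y = 20
step 11: x = -9, y = 23
step 12: x = -7, y = 27
step 13: x = -12, y = 19
step 14: x = -10, y = 19
The first disagreement with the log is at step 3, where the value should be y = 3.

step 3, y = 3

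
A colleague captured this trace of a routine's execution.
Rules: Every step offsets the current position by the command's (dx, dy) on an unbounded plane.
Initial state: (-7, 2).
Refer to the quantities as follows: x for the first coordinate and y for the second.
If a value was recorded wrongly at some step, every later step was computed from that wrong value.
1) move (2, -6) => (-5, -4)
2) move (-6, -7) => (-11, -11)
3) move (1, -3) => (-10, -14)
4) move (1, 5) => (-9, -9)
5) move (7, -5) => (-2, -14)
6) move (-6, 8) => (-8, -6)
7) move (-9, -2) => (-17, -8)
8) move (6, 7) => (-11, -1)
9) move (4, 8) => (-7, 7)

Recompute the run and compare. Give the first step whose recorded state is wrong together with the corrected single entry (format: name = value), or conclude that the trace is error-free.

no error

Recomputing the run from the initial state:
step 1: x = -5, y = -4
step 2: x = -11, y = -11
step 3: x = -10, y = -14
step 4: x = -9, y = -9
step 5: x = -2, y = -14
step 6: x = -8, y = -6
step 7: x = -17, y = -8
step 8: x = -11, y = -1
step 9: x = -7, y = 7
This matches the trace at every step.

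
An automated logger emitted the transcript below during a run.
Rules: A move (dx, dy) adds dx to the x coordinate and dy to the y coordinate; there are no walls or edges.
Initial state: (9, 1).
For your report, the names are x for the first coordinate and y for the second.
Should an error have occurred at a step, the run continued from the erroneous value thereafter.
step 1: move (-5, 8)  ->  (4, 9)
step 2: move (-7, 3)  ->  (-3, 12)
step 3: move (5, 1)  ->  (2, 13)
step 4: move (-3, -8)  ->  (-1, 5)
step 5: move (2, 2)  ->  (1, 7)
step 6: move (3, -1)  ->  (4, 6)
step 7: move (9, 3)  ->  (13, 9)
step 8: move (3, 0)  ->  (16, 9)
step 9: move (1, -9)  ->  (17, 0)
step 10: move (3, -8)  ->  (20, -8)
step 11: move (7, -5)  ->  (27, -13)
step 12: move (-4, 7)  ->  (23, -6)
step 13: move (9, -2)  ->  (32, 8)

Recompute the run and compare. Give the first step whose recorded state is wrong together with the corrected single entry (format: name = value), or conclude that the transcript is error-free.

step 1: x = 9 + (-5) = 4, y = 1 + (8) = 9 -> same as recorded
step 2: x = 4 + (-7) = -3, y = 9 + (3) = 12 -> checks out
step 3: x = -3 + (5) = 2, y = 12 + (1) = 13 -> matches
step 4: x = 2 + (-3) = -1, y = 13 + (-8) = 5 -> no discrepancy
step 5: x = -1 + (2) = 1, y = 5 + (2) = 7 -> confirmed correct
step 6: x = 1 + (3) = 4, y = 7 + (-1) = 6 -> agrees with the transcript
step 7: x = 4 + (9) = 13, y = 6 + (3) = 9 -> exactly as logged
step 8: x = 13 + (3) = 16, y = 9 + (0) = 9 -> checks out
step 9: x = 16 + (1) = 17, y = 9 + (-9) = 0 -> matches
step 10: x = 17 + (3) = 20, y = 0 + (-8) = -8 -> no discrepancy
step 11: x = 20 + (7) = 27, y = -8 + (-5) = -13 -> same as recorded
step 12: x = 27 + (-4) = 23, y = -13 + (7) = -6 -> consistent with the transcript
step 13: x = 23 + (9) = 32, y = -6 + (-2) = -8 -> first mismatch against the transcript
First incorrect step: 13; the correct value is y = -8.

step 13, y = -8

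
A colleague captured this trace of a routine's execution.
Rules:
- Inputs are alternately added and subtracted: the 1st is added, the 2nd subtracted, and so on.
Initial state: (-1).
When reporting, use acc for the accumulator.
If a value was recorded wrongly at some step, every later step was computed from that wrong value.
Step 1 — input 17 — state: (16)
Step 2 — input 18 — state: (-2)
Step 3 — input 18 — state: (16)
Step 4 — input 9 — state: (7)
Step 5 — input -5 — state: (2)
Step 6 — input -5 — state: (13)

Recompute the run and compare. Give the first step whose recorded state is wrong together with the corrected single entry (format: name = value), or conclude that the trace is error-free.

step 6, acc = 7

1. acc = -1 + 17 = 16 (no discrepancy)
2. acc = 16 - 18 = -2 (checks out)
3. acc = -2 + 18 = 16 (matches)
4. acc = 16 - 9 = 7 (confirmed correct)
5. acc = 7 + -5 = 2 (consistent with the trace)
6. acc = 2 - -5 = 7 (the entry is off here)
Conclusion: step 6 carries the first error; the entry should be acc = 7.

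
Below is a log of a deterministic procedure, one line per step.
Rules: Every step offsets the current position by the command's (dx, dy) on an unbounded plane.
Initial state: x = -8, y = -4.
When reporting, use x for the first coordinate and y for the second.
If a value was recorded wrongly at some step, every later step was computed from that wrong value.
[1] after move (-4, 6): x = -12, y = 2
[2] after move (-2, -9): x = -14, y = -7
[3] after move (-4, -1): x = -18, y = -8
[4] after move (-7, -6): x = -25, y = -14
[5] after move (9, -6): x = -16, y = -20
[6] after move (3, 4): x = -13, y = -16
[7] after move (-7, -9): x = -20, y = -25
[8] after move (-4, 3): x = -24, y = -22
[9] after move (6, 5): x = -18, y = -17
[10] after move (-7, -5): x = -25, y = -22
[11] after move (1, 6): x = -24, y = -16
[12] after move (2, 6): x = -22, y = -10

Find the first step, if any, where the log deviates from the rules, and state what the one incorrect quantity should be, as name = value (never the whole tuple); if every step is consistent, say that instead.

Recomputing the run from the initial state:
step 1: x = -12, y = 2
step 2: x = -14, y = -7
step 3: x = -18, y = -8
step 4: x = -25, y = -14
step 5: x = -16, y = -20
step 6: x = -13, y = -16
step 7: x = -20, y = -25
step 8: x = -24, y = -22
step 9: x = -18, y = -17
step 10: x = -25, y = -22
step 11: x = -24, y = -16
step 12: x = -22, y = -10
This matches the log at every step.

no error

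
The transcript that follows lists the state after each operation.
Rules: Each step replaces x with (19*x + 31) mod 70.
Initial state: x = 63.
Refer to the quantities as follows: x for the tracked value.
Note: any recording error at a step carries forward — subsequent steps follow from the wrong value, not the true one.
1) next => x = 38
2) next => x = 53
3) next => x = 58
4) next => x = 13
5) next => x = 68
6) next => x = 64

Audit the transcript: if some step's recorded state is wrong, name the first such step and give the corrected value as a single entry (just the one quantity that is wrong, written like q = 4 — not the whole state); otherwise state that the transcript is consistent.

step 6, x = 63

Recomputing the run from the initial state:
step 1: x = 38
step 2: x = 53
step 3: x = 58
step 4: x = 13
step 5: x = 68
step 6: x = 63
The first disagreement with the transcript is at step 6, where the value should be x = 63.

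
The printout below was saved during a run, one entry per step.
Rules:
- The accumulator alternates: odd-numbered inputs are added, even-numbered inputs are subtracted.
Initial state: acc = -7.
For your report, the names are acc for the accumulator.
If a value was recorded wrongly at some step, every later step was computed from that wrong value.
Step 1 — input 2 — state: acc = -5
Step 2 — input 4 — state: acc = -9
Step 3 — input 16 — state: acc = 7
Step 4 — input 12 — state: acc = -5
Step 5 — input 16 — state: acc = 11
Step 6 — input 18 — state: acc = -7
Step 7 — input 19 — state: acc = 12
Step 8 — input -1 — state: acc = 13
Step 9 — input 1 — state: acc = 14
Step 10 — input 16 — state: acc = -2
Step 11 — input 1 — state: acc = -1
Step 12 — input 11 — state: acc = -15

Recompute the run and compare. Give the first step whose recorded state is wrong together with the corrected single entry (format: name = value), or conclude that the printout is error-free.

step 12, acc = -12

step 1: acc = -7 + 2 = -5 -> agrees with the printout
step 2: acc = -5 - 4 = -9 -> agrees with the printout
step 3: acc = -9 + 16 = 7 -> checks out
step 4: acc = 7 - 12 = -5 -> matches
step 5: acc = -5 + 16 = 11 -> no discrepancy
step 6: acc = 11 - 18 = -7 -> consistent with the printout
step 7: acc = -7 + 19 = 12 -> checks out
step 8: acc = 12 - -1 = 13 -> agrees with the printout
step 9: acc = 13 + 1 = 14 -> confirmed correct
step 10: acc = 14 - 16 = -2 -> confirmed correct
step 11: acc = -2 + 1 = -1 -> verified
step 12: acc = -1 - 11 = -12 -> not what was recorded
Step 12 is the first one off; corrected, acc = -12.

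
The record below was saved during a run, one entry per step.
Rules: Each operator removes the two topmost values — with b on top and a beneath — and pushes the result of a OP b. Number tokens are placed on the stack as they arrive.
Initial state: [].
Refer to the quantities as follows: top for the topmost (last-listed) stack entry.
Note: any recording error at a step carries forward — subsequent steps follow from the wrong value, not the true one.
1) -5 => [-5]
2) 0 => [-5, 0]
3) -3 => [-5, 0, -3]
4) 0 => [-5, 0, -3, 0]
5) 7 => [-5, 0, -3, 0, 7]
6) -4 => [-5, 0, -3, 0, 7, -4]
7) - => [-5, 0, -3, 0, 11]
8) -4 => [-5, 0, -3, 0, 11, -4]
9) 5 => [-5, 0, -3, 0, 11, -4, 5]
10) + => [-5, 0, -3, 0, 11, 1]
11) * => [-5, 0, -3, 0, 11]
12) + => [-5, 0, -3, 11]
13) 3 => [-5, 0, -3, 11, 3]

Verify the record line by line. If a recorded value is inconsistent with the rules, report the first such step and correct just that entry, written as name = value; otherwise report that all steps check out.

Recomputing the run from the initial state:
step 1: [-5]
step 2: [-5, 0]
step 3: [-5, 0, -3]
step 4: [-5, 0, -3, 0]
step 5: [-5, 0, -3, 0, 7]
step 6: [-5, 0, -3, 0, 7, -4]
step 7: [-5, 0, -3, 0, 11]
step 8: [-5, 0, -3, 0, 11, -4]
step 9: [-5, 0, -3, 0, 11, -4, 5]
step 10: [-5, 0, -3, 0, 11, 1]
step 11: [-5, 0, -3, 0, 11]
step 12: [-5, 0, -3, 11]
step 13: [-5, 0, -3, 11, 3]
This matches the record at every step.

no error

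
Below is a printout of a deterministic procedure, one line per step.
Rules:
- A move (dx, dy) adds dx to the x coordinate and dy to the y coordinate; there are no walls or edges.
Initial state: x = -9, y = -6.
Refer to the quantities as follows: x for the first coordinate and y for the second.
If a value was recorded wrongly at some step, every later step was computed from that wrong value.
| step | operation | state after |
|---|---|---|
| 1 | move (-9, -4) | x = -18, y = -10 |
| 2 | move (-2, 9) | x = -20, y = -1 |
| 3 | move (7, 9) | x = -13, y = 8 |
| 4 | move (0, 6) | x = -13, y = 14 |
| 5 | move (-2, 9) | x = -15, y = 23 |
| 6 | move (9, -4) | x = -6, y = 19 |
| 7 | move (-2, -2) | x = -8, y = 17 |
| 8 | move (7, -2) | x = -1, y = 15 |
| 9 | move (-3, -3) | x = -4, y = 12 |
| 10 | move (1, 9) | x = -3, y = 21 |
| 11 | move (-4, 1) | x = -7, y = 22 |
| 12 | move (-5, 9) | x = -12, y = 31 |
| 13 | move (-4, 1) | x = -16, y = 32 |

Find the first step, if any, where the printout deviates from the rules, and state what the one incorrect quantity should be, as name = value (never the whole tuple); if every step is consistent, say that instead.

Recomputing the run from the initial state:
step 1: x = -18, y = -10
step 2: x = -20, y = -1
step 3: x = -13, y = 8
step 4: x = -13, y = 14
step 5: x = -15, y = 23
step 6: x = -6, y = 19
step 7: x = -8, y = 17
step 8: x = -1, y = 15
step 9: x = -4, y = 12
step 10: x = -3, y = 21
step 11: x = -7, y = 22
step 12: x = -12, y = 31
step 13: x = -16, y = 32
This matches the printout at every step.

no error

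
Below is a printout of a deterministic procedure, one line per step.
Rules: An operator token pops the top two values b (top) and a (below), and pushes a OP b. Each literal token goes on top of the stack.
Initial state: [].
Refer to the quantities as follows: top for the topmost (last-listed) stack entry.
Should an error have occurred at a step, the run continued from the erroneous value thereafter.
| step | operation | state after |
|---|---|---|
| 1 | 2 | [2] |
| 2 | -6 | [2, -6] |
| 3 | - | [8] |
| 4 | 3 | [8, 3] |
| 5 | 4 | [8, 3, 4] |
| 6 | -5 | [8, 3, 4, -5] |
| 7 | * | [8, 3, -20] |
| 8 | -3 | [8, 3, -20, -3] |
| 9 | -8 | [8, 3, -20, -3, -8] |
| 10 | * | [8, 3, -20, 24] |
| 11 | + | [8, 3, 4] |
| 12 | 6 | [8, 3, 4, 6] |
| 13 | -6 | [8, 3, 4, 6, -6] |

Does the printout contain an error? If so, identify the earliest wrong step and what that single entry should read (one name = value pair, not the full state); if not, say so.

Recomputing the run from the initial state:
step 1: [2]
step 2: [2, -6]
step 3: [8]
step 4: [8, 3]
step 5: [8, 3, 4]
step 6: [8, 3, 4, -5]
step 7: [8, 3, -20]
step 8: [8, 3, -20, -3]
step 9: [8, 3, -20, -3, -8]
step 10: [8, 3, -20, 24]
step 11: [8, 3, 4]
step 12: [8, 3, 4, 6]
step 13: [8, 3, 4, 6, -6]
This matches the printout at every step.

no error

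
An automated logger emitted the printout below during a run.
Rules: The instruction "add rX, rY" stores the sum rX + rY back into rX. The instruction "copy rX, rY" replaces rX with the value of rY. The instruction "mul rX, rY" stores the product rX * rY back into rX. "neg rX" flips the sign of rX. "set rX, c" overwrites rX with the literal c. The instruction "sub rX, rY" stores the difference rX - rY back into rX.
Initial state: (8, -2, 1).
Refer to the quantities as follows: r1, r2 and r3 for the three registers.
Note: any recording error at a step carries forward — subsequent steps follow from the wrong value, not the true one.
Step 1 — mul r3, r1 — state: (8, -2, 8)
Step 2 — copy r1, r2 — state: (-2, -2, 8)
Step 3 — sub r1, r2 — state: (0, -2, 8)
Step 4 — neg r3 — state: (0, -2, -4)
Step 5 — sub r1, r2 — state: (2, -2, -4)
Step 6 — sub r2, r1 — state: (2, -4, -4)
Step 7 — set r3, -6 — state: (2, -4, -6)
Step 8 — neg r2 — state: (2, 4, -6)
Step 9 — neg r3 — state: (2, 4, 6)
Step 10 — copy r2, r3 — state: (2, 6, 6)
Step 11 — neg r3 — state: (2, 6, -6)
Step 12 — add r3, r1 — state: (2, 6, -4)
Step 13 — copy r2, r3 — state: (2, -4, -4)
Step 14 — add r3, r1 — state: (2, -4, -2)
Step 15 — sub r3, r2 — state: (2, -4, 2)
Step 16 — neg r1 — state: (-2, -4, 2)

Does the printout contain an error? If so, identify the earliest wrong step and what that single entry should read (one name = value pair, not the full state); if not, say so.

step 1: r3 = 1 * 8 = 8 -> exactly as logged
step 2: r1 = -2 -> confirmed correct
step 3: r1 = -2 - -2 = 0 -> checks out
step 4: r3 = -(8) = -8 -> not what was recorded
So the first discrepancy is step 4, where the right value is r3 = -8.

step 4, r3 = -8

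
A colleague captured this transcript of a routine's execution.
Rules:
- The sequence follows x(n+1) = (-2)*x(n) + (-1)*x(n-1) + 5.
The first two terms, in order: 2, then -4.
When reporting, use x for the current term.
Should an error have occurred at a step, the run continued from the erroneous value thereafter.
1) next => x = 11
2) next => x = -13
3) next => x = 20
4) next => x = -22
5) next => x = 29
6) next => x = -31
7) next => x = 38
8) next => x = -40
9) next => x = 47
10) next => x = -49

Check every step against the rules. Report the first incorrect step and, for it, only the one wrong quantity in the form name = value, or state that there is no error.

no error

Recomputing the run from the initial state:
step 1: x = 11
step 2: x = -13
step 3: x = 20
step 4: x = -22
step 5: x = 29
step 6: x = -31
step 7: x = 38
step 8: x = -40
step 9: x = 47
step 10: x = -49
This matches the transcript at every step.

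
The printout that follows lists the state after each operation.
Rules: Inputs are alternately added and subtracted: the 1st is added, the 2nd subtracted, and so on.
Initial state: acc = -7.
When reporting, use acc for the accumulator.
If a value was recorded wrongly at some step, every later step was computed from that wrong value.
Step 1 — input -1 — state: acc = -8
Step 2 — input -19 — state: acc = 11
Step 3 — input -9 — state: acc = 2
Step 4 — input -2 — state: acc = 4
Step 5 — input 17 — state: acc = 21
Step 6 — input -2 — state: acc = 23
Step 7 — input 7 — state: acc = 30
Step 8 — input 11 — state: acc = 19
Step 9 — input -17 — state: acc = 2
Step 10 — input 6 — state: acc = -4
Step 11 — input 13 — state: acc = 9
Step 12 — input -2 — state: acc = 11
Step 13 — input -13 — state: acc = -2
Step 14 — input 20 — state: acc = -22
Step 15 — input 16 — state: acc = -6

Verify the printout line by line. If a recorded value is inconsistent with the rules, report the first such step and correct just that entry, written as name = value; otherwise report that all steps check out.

Step 1: acc = -7 + -1 = -8 — consistent with the printout.
Step 2: acc = -8 - -19 = 11 — same as recorded.
Step 3: acc = 11 + -9 = 2 — exactly as logged.
Step 4: acc = 2 - -2 = 4 — confirmed correct.
Step 5: acc = 4 + 17 = 21 — no discrepancy.
Step 6: acc = 21 - -2 = 23 — checks out.
Step 7: acc = 23 + 7 = 30 — consistent with the printout.
Step 8: acc = 30 - 11 = 19 — in agreement.
Step 9: acc = 19 + -17 = 2 — same as recorded.
Step 10: acc = 2 - 6 = -4 — matches.
Step 11: acc = -4 + 13 = 9 — confirmed correct.
Step 12: acc = 9 - -2 = 11 — verified.
Step 13: acc = 11 + -13 = -2 — matches.
Step 14: acc = -2 - 20 = -22 — agrees with the printout.
Step 15: acc = -22 + 16 = -6 — confirmed correct.
Every step is consistent.

no error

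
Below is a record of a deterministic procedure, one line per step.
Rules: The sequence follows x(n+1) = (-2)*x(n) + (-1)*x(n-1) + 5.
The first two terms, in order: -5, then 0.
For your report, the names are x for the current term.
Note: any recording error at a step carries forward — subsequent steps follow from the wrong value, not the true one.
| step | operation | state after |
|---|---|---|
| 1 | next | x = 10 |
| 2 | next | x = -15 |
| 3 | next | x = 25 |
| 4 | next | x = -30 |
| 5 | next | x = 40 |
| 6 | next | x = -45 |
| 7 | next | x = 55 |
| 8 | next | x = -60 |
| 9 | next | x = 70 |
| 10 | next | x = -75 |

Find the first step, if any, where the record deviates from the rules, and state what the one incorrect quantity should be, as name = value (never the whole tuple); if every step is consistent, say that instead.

no error

Recomputing the run from the initial state:
step 1: x = 10
step 2: x = -15
step 3: x = 25
step 4: x = -30
step 5: x = 40
step 6: x = -45
step 7: x = 55
step 8: x = -60
step 9: x = 70
step 10: x = -75
This matches the record at every step.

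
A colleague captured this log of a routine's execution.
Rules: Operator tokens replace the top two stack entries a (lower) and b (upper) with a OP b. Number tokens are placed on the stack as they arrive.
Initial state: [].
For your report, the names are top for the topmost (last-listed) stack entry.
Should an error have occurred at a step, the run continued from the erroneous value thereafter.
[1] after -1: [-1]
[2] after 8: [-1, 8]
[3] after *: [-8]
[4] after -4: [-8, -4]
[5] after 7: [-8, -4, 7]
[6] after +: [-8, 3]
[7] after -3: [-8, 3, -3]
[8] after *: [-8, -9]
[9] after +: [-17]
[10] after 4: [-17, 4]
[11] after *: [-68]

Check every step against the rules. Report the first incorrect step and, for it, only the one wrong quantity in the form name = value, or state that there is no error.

no error

Recomputing the run from the initial state:
step 1: [-1]
step 2: [-1, 8]
step 3: [-8]
step 4: [-8, -4]
step 5: [-8, -4, 7]
step 6: [-8, 3]
step 7: [-8, 3, -3]
step 8: [-8, -9]
step 9: [-17]
step 10: [-17, 4]
step 11: [-68]
This matches the log at every step.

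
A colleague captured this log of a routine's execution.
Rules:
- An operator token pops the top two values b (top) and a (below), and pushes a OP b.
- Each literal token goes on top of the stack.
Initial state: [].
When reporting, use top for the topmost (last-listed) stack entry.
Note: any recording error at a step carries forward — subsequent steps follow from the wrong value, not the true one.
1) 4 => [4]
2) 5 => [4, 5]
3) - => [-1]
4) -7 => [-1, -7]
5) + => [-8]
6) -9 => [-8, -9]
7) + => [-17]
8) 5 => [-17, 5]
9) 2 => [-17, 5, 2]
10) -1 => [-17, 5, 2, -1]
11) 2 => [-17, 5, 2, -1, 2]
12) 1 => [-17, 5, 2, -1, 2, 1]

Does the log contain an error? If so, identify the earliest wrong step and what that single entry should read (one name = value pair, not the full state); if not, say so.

step 1: push 4: top = 4 -> verified
step 2: push 5: top = 5 -> verified
step 3: 4 - 5 = -1 -> confirmed correct
step 4: push -7: top = -7 -> same as recorded
step 5: -1 + -7 = -8 -> same as recorded
step 6: push -9: top = -9 -> exactly as logged
step 7: -8 + -9 = -17 -> exactly as logged
step 8: push 5: top = 5 -> no discrepancy
step 9: push 2: top = 2 -> checks out
step 10: push -1: top = -1 -> exactly as logged
step 11: push 2: top = 2 -> agrees with the log
step 12: push 1: top = 1 -> agrees with the log
The recomputation confirms every line.

no error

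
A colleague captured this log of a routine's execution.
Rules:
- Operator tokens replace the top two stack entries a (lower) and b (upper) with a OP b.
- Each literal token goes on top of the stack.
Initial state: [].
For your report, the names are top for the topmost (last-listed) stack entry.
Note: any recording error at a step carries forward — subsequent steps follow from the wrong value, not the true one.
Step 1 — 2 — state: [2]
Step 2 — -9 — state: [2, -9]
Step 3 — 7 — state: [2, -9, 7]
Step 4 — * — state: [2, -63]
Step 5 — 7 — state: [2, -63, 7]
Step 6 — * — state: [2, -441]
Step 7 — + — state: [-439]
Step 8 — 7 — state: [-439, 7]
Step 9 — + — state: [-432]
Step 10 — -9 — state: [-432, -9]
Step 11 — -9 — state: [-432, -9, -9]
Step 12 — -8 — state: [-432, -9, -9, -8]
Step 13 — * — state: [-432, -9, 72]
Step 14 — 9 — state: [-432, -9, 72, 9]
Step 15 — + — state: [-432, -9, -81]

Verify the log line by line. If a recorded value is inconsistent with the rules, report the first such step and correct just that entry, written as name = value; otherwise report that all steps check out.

step 15, top = 81

Step 1: push 2: top = 2 — exactly as logged.
Step 2: push -9: top = -9 — agrees with the log.
Step 3: push 7: top = 7 — consistent with the log.
Step 4: -9 * 7 = -63 — agrees with the log.
Step 5: push 7: top = 7 — confirmed correct.
Step 6: -63 * 7 = -441 — consistent with the log.
Step 7: 2 + -441 = -439 — agrees with the log.
Step 8: push 7: top = 7 — in agreement.
Step 9: -439 + 7 = -432 — exactly as logged.
Step 10: push -9: top = -9 — same as recorded.
Step 11: push -9: top = -9 — agrees with the log.
Step 12: push -8: top = -8 — agrees with the log.
Step 13: -9 * -8 = 72 — confirmed correct.
Step 14: push 9: top = 9 — no discrepancy.
Step 15: 72 + 9 = 81 — a discrepancy with the log.
First incorrect step: 15; the correct value is top = 81.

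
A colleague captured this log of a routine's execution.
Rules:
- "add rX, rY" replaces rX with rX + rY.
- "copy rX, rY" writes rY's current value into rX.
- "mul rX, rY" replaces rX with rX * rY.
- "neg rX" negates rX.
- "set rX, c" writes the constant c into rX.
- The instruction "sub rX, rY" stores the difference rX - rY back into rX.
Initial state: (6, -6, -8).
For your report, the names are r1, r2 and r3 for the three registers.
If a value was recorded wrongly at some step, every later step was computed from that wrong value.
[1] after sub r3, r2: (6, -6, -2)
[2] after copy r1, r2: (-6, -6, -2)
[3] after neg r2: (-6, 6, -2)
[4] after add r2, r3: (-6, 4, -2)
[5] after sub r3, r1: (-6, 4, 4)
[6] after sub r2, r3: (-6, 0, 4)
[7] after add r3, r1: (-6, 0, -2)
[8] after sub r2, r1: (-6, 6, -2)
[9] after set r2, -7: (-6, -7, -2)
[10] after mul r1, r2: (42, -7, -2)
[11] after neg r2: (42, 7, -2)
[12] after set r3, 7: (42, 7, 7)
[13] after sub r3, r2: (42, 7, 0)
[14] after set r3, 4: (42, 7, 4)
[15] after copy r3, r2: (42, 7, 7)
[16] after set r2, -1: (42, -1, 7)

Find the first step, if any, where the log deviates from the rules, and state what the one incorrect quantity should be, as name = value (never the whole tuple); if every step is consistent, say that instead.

no error

Recomputing the run from the initial state:
step 1: r1 = 6, r2 = -6, r3 = -2
step 2: r1 = -6, r2 = -6, r3 = -2
step 3: r1 = -6, r2 = 6, r3 = -2
step 4: r1 = -6, r2 = 4, r3 = -2
step 5: r1 = -6, r2 = 4, r3 = 4
step 6: r1 = -6, r2 = 0, r3 = 4
step 7: r1 = -6, r2 = 0, r3 = -2
step 8: r1 = -6, r2 = 6, r3 = -2
step 9: r1 = -6, r2 = -7, r3 = -2
step 10: r1 = 42, r2 = -7, r3 = -2
step 11: r1 = 42, r2 = 7, r3 = -2
step 12: r1 = 42, r2 = 7, r3 = 7
step 13: r1 = 42, r2 = 7, r3 = 0
step 14: r1 = 42, r2 = 7, r3 = 4
step 15: r1 = 42, r2 = 7, r3 = 7
step 16: r1 = 42, r2 = -1, r3 = 7
This matches the log at every step.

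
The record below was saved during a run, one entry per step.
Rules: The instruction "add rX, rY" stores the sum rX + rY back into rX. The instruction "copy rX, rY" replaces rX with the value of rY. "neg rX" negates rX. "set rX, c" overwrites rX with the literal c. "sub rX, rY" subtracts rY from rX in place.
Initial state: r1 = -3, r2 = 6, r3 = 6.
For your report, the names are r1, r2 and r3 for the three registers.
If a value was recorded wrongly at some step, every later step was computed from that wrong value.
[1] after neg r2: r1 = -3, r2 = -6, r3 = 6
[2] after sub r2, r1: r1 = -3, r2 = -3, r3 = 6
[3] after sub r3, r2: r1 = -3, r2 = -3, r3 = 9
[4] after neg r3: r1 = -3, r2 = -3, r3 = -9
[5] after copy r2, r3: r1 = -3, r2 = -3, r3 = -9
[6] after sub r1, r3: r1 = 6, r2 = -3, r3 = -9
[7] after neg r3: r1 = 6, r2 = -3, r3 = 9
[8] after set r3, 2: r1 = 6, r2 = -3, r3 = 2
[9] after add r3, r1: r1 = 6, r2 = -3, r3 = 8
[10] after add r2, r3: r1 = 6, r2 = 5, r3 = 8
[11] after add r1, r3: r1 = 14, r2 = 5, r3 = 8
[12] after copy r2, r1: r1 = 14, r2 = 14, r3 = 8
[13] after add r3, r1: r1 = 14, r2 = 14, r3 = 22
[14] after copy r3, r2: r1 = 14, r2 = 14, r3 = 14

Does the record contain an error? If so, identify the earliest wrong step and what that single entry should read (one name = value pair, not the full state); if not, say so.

Recomputing the run from the initial state:
step 1: r1 = -3, r2 = -6, r3 = 6
step 2: r1 = -3, r2 = -3, r3 = 6
step 3: r1 = -3, r2 = -3, r3 = 9
step 4: r1 = -3, r2 = -3, r3 = -9
step 5: r1 = -3, r2 = -9, r3 = -9
step 6: r1 = 6, r2 = -9, r3 = -9
step 7: r1 = 6, r2 = -9, r3 = 9
step 8: r1 = 6, r2 = -9, r3 = 2
step 9: r1 = 6, r2 = -9, r3 = 8
step 10: r1 = 6, r2 = -1, r3 = 8
step 11: r1 = 14, r2 = -1, r3 = 8
step 12: r1 = 14, r2 = 14, r3 = 8
step 13: r1 = 14, r2 = 14, r3 = 22
step 14: r1 = 14, r2 = 14, r3 = 14
The first disagreement with the record is at step 5, where the value should be r2 = -9.

step 5, r2 = -9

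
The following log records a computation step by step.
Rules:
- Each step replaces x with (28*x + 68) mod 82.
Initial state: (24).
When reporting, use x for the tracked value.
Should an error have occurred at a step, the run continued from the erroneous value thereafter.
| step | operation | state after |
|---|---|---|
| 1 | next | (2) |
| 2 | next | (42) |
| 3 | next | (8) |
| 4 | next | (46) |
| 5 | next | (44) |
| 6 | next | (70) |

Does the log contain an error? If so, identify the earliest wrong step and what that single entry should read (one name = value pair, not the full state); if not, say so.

step 3, x = 14

1. x = (28*24 + 68) mod 82 = 2 (in agreement)
2. x = (28*2 + 68) mod 82 = 42 (confirmed correct)
3. x = (28*42 + 68) mod 82 = 14 (the log has a different value)
Step 3 is the first one off; corrected, x = 14.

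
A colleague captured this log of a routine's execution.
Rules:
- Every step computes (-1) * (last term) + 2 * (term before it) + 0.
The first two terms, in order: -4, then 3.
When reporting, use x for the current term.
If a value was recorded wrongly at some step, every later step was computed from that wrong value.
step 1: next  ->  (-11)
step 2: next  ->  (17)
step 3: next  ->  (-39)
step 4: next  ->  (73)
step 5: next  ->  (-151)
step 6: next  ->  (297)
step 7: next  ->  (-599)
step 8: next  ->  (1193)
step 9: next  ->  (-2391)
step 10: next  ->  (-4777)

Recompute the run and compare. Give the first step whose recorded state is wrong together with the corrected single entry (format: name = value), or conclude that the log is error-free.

step 10, x = 4777

Step 1: x = -1*(3) + (2)*(-4) + (0) = -11 — same as recorded.
Step 2: x = -1*(-11) + (2)*(3) + (0) = 17 — same as recorded.
Step 3: x = -1*(17) + (2)*(-11) + (0) = -39 — no discrepancy.
Step 4: x = -1*(-39) + (2)*(17) + (0) = 73 — consistent with the log.
Step 5: x = -1*(73) + (2)*(-39) + (0) = -151 — consistent with the log.
Step 6: x = -1*(-151) + (2)*(73) + (0) = 297 — verified.
Step 7: x = -1*(297) + (2)*(-151) + (0) = -599 — consistent with the log.
Step 8: x = -1*(-599) + (2)*(297) + (0) = 1193 — no discrepancy.
Step 9: x = -1*(1193) + (2)*(-599) + (0) = -2391 — consistent with the log.
Step 10: x = -1*(-2391) + (2)*(1193) + (0) = 4777 — the entry is off here.
Step 10 is the first one off; corrected, x = 4777.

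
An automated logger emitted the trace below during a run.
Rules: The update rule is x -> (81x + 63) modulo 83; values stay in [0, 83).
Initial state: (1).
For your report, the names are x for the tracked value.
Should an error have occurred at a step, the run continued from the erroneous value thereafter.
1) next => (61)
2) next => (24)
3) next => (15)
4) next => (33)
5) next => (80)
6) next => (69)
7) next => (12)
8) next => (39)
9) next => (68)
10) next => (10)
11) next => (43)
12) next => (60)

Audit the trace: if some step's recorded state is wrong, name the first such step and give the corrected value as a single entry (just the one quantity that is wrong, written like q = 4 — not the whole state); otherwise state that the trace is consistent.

step 7, x = 8

Recomputing the run from the initial state:
step 1: x = 61
step 2: x = 24
step 3: x = 15
step 4: x = 33
step 5: x = 80
step 6: x = 69
step 7: x = 8
step 8: x = 47
step 9: x = 52
step 10: x = 42
step 11: x = 62
step 12: x = 22
The first disagreement with the trace is at step 7, where the value should be x = 8.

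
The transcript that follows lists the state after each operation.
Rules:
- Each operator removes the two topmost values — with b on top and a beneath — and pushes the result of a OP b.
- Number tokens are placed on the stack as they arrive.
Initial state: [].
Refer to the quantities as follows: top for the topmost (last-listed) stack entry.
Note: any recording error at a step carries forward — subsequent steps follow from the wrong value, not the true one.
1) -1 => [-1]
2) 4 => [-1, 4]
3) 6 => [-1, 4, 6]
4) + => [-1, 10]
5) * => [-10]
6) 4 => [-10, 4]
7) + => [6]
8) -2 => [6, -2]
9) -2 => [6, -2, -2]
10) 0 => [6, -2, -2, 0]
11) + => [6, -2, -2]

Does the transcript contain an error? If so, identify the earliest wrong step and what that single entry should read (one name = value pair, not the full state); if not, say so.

step 7, top = -6

1. push -1: top = -1 (agrees with the transcript)
2. push 4: top = 4 (agrees with the transcript)
3. push 6: top = 6 (exactly as logged)
4. 4 + 6 = 10 (checks out)
5. -1 * 10 = -10 (in agreement)
6. push 4: top = 4 (verified)
7. -10 + 4 = -6 (the entry is off here)
First deviation found at step 7; the corrected entry is top = -6.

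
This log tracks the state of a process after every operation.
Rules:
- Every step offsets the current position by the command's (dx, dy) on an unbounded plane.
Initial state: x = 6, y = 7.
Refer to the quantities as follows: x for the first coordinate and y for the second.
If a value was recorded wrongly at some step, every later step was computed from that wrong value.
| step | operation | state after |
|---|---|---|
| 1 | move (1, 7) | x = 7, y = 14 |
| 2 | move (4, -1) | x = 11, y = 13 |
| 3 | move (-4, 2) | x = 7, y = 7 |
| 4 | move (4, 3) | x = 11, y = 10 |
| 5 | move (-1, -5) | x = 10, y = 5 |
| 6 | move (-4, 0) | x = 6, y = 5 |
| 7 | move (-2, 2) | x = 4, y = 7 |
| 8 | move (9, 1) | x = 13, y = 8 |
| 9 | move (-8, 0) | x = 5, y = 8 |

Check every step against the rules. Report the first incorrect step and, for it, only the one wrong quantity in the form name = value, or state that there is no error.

step 3, y = 15

Recomputing the run from the initial state:
step 1: x = 7, y = 14
step 2: x = 11, y = 13
step 3: x = 7, y = 15
step 4: x = 11, y = 18
step 5: x = 10, y = 13
step 6: x = 6, y = 13
step 7: x = 4, y = 15
step 8: x = 13, y = 16
step 9: x = 5, y = 16
The first disagreement with the log is at step 3, where the value should be y = 15.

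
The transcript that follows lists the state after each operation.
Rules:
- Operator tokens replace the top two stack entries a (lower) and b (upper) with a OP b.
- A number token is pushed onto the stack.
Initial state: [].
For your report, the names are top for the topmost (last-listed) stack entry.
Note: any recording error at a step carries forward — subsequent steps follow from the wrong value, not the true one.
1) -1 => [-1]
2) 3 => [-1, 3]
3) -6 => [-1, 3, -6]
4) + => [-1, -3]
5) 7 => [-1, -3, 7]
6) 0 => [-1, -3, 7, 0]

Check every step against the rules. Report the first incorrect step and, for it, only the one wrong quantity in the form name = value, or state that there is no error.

Recomputing the run from the initial state:
step 1: [-1]
step 2: [-1, 3]
step 3: [-1, 3, -6]
step 4: [-1, -3]
step 5: [-1, -3, 7]
step 6: [-1, -3, 7, 0]
This matches the transcript at every step.

no error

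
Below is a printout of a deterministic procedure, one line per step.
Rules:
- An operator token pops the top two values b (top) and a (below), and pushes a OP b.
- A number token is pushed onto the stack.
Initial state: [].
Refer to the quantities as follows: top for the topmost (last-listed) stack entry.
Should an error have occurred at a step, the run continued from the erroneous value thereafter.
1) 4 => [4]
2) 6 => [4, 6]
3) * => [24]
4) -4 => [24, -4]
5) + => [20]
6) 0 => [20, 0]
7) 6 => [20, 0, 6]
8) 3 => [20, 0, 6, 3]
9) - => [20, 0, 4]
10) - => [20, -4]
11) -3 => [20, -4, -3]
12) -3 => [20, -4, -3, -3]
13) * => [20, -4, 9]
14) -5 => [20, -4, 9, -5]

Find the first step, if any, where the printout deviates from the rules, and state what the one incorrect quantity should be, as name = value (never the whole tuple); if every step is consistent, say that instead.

step 1: push 4: top = 4 -> no discrepancy
step 2: push 6: top = 6 -> consistent with the printout
step 3: 4 * 6 = 24 -> in agreement
step 4: push -4: top = -4 -> verified
step 5: 24 + -4 = 20 -> confirmed correct
step 6: push 0: top = 0 -> confirmed correct
step 7: push 6: top = 6 -> exactly as logged
step 8: push 3: top = 3 -> consistent with the printout
step 9: 6 - 3 = 3 -> not what was recorded
So the first discrepancy is step 9, where the right value is top = 3.

step 9, top = 3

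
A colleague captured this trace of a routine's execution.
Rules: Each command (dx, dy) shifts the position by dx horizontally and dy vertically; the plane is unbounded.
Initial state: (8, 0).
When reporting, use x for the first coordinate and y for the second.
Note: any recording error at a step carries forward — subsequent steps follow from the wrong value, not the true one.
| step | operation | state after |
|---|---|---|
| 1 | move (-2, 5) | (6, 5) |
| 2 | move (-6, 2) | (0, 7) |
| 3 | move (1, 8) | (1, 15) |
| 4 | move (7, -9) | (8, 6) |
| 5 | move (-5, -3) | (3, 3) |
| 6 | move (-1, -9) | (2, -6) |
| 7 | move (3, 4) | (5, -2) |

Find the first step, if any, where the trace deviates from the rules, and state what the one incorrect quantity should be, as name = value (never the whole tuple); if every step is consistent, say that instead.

Step 1: x = 8 + (-2) = 6, y = 0 + (5) = 5 — consistent with the trace.
Step 2: x = 6 + (-6) = 0, y = 5 + (2) = 7 — in agreement.
Step 3: x = 0 + (1) = 1, y = 7 + (8) = 15 — consistent with the trace.
Step 4: x = 1 + (7) = 8, y = 15 + (-9) = 6 — confirmed correct.
Step 5: x = 8 + (-5) = 3, y = 6 + (-3) = 3 — checks out.
Step 6: x = 3 + (-1) = 2, y = 3 + (-9) = -6 — no discrepancy.
Step 7: x = 2 + (3) = 5, y = -6 + (4) = -2 — confirmed correct.
Nothing is out of place; the run is error-free.

no error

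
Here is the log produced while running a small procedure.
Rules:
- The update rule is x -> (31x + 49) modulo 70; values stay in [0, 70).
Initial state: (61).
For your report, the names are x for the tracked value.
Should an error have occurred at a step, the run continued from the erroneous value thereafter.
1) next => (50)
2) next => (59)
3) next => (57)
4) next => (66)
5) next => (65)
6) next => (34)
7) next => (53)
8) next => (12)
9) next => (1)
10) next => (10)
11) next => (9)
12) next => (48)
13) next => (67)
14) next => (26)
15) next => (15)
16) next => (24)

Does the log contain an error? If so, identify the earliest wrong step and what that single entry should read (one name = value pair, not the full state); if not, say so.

step 3, x = 58

Recomputing the run from the initial state:
step 1: x = 50
step 2: x = 59
step 3: x = 58
step 4: x = 27
step 5: x = 46
step 6: x = 5
step 7: x = 64
step 8: x = 3
step 9: x = 2
step 10: x = 41
step 11: x = 60
step 12: x = 19
step 13: x = 8
step 14: x = 17
step 15: x = 16
step 16: x = 55
The first disagreement with the log is at step 3, where the value should be x = 58.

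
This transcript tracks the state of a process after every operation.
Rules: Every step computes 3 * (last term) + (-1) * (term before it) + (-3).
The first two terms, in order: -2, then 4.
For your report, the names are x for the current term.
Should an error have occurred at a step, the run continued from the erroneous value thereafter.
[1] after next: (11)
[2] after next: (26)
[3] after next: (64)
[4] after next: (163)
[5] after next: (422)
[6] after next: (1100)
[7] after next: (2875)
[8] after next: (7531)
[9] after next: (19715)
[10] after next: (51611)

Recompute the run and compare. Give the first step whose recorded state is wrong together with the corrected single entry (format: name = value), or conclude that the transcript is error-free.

1. x = 3*(4) + (-1)*(-2) + (-3) = 11 (consistent with the transcript)
2. x = 3*(11) + (-1)*(4) + (-3) = 26 (verified)
3. x = 3*(26) + (-1)*(11) + (-3) = 64 (checks out)
4. x = 3*(64) + (-1)*(26) + (-3) = 163 (confirmed correct)
5. x = 3*(163) + (-1)*(64) + (-3) = 422 (agrees with the transcript)
6. x = 3*(422) + (-1)*(163) + (-3) = 1100 (in agreement)
7. x = 3*(1100) + (-1)*(422) + (-3) = 2875 (same as recorded)
8. x = 3*(2875) + (-1)*(1100) + (-3) = 7522 (not what was recorded)
So the first discrepancy is step 8, where the right value is x = 7522.

step 8, x = 7522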